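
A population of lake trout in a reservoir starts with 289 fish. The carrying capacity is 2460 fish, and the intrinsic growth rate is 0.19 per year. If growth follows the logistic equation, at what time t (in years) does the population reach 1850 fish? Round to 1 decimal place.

16.5 years

A = (K − N₀)/N₀ = (2460 − 289)/289 = 7.5121.
Solve 2460/(1 + 7.5121·e^(−0.19t)) = 1850: 1 + 7.5121·e^(−0.19t) = 1.3297, so e^(−0.19t) = 0.0438931.
−0.19·t = ln(0.0438931) = -3.126, so t = 3.126/0.19 = 16.453.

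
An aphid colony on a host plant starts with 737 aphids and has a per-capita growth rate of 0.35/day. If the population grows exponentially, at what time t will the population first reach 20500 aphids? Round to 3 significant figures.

Set N₀·e^(rt) = 20500: e^(0.35·t) = 20500/737 = 27.815.
0.35·t = ln(27.815) = 3.3256, so t = 3.3256/0.35 = 9.5017.

9.50 days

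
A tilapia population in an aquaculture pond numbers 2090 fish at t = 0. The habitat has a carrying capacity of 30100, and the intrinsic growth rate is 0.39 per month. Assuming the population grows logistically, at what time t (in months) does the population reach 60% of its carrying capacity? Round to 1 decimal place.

7.7 months

A = (K − N₀)/N₀ = (30100 − 2090)/2090 = 13.402.
Solve 30100/(1 + 13.402·e^(−0.39t)) = 18060: 1 + 13.402·e^(−0.39t) = 1.6667, so e^(−0.39t) = 0.0497441.
−0.39·t = ln(0.0497441) = -3.0009, so t = 3.0009/0.39 = 7.6945.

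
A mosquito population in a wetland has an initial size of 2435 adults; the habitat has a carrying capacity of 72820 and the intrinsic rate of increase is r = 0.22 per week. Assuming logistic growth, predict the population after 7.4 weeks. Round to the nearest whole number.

A = (K − N₀)/N₀ = (72820 − 2435)/2435 = 28.906.
N(t) = K/(1 + A·e^(−rt)) = 72820/(1 + 28.906×e^(−0.22×7.4)).
e^(−1.628) = 0.19632; denominator = 1 + 28.906×0.19632 = 6.6748.
N = 72820/6.6748 = 10909.7.

10910 adults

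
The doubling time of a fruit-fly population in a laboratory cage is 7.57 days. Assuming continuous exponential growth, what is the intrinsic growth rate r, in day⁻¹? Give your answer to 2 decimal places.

r = ln(2)/t_d = 0.6931/7.57 = 0.091565.

0.09 per day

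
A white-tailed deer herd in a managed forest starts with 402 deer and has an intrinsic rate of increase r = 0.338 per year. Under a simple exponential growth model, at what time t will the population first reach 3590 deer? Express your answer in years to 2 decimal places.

Set N₀·e^(rt) = 3590: e^(0.338·t) = 3590/402 = 8.9303.
0.338·t = ln(8.9303) = 2.1895, so t = 2.1895/0.338 = 6.4777.

6.48 years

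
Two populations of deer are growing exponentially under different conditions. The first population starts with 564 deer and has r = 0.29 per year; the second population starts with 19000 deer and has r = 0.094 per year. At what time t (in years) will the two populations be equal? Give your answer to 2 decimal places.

17.94 years

Set 564·e^(0.29t) = 19000·e^(0.094t).
e^((0.29 − 0.094)t) = 19000/564 → e^(0.196·t) = 33.688.
0.196·t = ln(33.688) = 3.5171, so t = 3.5171/0.196 = 17.945.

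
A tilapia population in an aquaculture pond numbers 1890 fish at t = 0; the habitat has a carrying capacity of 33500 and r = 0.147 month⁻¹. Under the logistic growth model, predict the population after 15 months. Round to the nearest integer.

11779 fish

A = (K − N₀)/N₀ = (33500 − 1890)/1890 = 16.725.
N(t) = K/(1 + A·e^(−rt)) = 33500/(1 + 16.725×e^(−0.147×15)).
e^(−2.205) = 0.11025; denominator = 1 + 16.725×0.11025 = 2.8439.
N = 33500/2.8439 = 11779.5.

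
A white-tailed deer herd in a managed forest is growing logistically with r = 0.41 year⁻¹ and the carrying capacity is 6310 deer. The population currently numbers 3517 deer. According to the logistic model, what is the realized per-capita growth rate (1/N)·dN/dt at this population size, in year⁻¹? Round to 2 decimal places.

(1/N)·dN/dt = r(1 − N/K) = 0.41 × (1 − 3517/6310).
= 0.41 × 0.44263 = 0.18148.

0.18 per year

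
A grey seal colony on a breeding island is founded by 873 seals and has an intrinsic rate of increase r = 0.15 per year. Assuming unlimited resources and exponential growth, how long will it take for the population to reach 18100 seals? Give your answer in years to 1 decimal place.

Set N₀·e^(rt) = 18100: e^(0.15·t) = 18100/873 = 20.733.
0.15·t = ln(20.733) = 3.0317, so t = 3.0317/0.15 = 20.212.

20.2 years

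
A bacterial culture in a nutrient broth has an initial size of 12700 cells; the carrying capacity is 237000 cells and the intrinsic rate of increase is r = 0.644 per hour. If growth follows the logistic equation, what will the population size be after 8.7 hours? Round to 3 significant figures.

A = (K − N₀)/N₀ = (237000 − 12700)/12700 = 17.661.
N(t) = K/(1 + A·e^(−rt)) = 237000/(1 + 17.661×e^(−0.644×8.7)).
e^(−5.603) = 0.0036875; denominator = 1 + 17.661×0.0036875 = 1.0651.
N = 237000/1.0651 = 222509.

223000 cells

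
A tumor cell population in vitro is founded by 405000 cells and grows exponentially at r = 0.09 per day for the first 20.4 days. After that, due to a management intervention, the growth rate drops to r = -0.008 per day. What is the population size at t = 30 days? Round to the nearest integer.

2352155 cells

Phase 1: N(20.4) = 405000·e^(0.09×20.4) = 405000·e^1.836 = 2.539918×10^6.
Phase 2 runs for 30 − 20.4 = 9.6 days at r = -0.008.
N(30) = 2.539918×10^6·e^(-0.008×9.6) = 2.539918×10^6·e^-0.0768 = 2.352155×10^6.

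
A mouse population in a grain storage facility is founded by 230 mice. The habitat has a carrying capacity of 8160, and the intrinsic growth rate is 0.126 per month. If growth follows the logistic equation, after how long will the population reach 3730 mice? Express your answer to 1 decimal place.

26.7 months

A = (K − N₀)/N₀ = (8160 − 230)/230 = 34.478.
Solve 8160/(1 + 34.478·e^(−0.126t)) = 3730: 1 + 34.478·e^(−0.126t) = 2.1877, so e^(−0.126t) = 0.0344469.
−0.126·t = ln(0.0344469) = -3.3683, so t = 3.3683/0.126 = 26.733.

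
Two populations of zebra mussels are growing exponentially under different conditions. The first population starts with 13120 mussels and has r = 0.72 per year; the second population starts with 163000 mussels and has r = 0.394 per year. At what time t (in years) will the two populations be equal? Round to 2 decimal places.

7.73 years

Set 13120·e^(0.72t) = 163000·e^(0.394t).
e^((0.72 − 0.394)t) = 163000/13120 → e^(0.326·t) = 12.424.
0.326·t = ln(12.424) = 2.5196, so t = 2.5196/0.326 = 7.7289.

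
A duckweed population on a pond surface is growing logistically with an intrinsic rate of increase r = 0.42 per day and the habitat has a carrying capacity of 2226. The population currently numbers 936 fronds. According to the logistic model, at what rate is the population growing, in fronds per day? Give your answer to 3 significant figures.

228 fronds per day

dN/dt = rN(1 − N/K) = 0.42 × 936 × (1 − 936/2226).
1 − 936/2226 = 0.57951; dN/dt = 0.42 × 936 × 0.57951 = 227.82.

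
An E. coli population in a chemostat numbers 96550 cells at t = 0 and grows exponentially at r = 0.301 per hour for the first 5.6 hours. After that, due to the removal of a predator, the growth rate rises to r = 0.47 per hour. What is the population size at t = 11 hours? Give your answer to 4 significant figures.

6592000 cells

Phase 1: N(5.6) = 96550·e^(0.301×5.6) = 96550·e^1.686 = 520954.
Phase 2 runs for 11 − 5.6 = 5.4 hours at r = 0.47.
N(11) = 520954·e^(0.47×5.4) = 520954·e^2.538 = 6.592323×10^6.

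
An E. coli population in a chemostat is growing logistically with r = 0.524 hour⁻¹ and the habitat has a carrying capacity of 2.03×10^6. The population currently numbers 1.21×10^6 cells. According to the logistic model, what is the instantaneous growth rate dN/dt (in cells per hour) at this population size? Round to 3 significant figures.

256000 cells per hour

dN/dt = rN(1 − N/K) = 0.524 × 1.21×10^6 × (1 − 1.21×10^6/2.03×10^6).
1 − 1.21×10^6/2.03×10^6 = 0.40394; dN/dt = 0.524 × 1.21×10^6 × 0.40394 = 2.56115×10^5.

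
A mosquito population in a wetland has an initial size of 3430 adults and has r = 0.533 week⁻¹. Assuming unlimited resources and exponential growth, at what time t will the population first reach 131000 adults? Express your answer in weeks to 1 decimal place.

6.8 weeks

Set N₀·e^(rt) = 131000: e^(0.533·t) = 131000/3430 = 38.192.
0.533·t = ln(38.192) = 3.6426, so t = 3.6426/0.533 = 6.8342.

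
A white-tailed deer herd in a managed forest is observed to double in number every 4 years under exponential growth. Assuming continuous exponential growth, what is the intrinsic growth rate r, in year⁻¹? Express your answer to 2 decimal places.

0.17 per year

r = ln(2)/t_d = 0.6931/4 = 0.17329.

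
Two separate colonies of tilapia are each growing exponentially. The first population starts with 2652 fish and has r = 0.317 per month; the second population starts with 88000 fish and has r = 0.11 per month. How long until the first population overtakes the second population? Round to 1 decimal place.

Set 2652·e^(0.317t) = 88000·e^(0.11t).
e^((0.317 − 0.11)t) = 88000/2652 → e^(0.207·t) = 33.183.
0.207·t = ln(33.183) = 3.502, so t = 3.502/0.207 = 16.918.

16.9 months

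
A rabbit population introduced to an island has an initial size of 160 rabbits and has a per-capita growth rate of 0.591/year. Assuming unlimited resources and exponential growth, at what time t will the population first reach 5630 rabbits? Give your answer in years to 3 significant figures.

6.02 years

Set N₀·e^(rt) = 5630: e^(0.591·t) = 5630/160 = 35.188.
0.591·t = ln(35.188) = 3.5607, so t = 3.5607/0.591 = 6.0249.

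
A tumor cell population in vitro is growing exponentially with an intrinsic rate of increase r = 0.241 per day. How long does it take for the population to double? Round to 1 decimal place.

2.9 days

Doubling time t_d = ln(2)/r = 0.6931/0.241 = 2.8761.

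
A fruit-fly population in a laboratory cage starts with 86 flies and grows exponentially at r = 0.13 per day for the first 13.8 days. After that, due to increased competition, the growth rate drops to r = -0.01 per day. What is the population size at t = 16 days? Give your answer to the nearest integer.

506 flies

Phase 1: N(13.8) = 86·e^(0.13×13.8) = 86·e^1.794 = 517.157.
Phase 2 runs for 16 − 13.8 = 2.2 days at r = -0.01.
N(16) = 517.157·e^(-0.01×2.2) = 517.157·e^-0.022 = 505.904.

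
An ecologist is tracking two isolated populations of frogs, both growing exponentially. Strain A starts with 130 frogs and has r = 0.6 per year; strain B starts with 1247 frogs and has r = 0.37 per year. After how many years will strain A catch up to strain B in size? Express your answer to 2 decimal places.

Set 130·e^(0.6t) = 1247·e^(0.37t).
e^((0.6 − 0.37)t) = 1247/130 → e^(0.23·t) = 9.5923.
0.23·t = ln(9.5923) = 2.261, so t = 2.261/0.23 = 9.8303.

9.83 years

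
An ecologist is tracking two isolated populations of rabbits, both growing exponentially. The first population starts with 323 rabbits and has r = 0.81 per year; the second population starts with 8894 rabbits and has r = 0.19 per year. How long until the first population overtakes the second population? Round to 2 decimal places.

5.35 years

Set 323·e^(0.81t) = 8894·e^(0.19t).
e^((0.81 − 0.19)t) = 8894/323 → e^(0.62·t) = 27.536.
0.62·t = ln(27.536) = 3.3155, so t = 3.3155/0.62 = 5.3475.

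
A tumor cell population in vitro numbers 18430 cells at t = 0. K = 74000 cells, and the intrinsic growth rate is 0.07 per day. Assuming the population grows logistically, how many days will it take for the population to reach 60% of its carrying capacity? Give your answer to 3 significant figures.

21.6 days

A = (K − N₀)/N₀ = (74000 − 18430)/18430 = 3.0152.
Solve 74000/(1 + 3.0152·e^(−0.07t)) = 44400: 1 + 3.0152·e^(−0.07t) = 1.6667, so e^(−0.07t) = 0.221103.
−0.07·t = ln(0.221103) = -1.5091, so t = 1.5091/0.07 = 21.559.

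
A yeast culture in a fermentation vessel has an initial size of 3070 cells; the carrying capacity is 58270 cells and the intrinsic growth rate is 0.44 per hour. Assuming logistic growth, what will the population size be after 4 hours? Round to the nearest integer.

A = (K − N₀)/N₀ = (58270 − 3070)/3070 = 17.98.
N(t) = K/(1 + A·e^(−rt)) = 58270/(1 + 17.98×e^(−0.44×4)).
e^(−1.76) = 0.17204; denominator = 1 + 17.98×0.17204 = 4.0934.
N = 58270/4.0934 = 14235.

14235 cells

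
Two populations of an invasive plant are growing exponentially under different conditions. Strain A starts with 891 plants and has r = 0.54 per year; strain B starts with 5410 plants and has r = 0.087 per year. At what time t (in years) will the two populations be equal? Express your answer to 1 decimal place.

Set 891·e^(0.54t) = 5410·e^(0.087t).
e^((0.54 − 0.087)t) = 5410/891 → e^(0.453·t) = 6.0718.
0.453·t = ln(6.0718) = 1.8037, so t = 1.8037/0.453 = 3.9816.

4.0 years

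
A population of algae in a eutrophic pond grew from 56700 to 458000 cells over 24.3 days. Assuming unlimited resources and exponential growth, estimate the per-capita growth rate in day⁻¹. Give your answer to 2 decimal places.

From N(t) = N₀·e^(rt): e^(r·24.3) = 458000/56700 = 8.0776.
r·24.3 = ln(8.0776) = 2.0891, so r = 2.0891/24.3 = 0.085971.

0.09 per day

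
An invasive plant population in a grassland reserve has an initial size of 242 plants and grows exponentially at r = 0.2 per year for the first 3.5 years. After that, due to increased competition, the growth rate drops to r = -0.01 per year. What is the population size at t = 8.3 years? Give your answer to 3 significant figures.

Phase 1: N(3.5) = 242·e^(0.2×3.5) = 242·e^0.7 = 487.328.
Phase 2 runs for 8.3 − 3.5 = 4.8 years at r = -0.01.
N(8.3) = 487.328·e^(-0.01×4.8) = 487.328·e^-0.048 = 464.489.

464 plants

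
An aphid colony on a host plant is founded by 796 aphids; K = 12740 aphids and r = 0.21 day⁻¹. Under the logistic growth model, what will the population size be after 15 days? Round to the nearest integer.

7754 aphids

A = (K − N₀)/N₀ = (12740 − 796)/796 = 15.005.
N(t) = K/(1 + A·e^(−rt)) = 12740/(1 + 15.005×e^(−0.21×15)).
e^(−3.15) = 0.042852; denominator = 1 + 15.005×0.042852 = 1.643.
N = 12740/1.643 = 7754.12.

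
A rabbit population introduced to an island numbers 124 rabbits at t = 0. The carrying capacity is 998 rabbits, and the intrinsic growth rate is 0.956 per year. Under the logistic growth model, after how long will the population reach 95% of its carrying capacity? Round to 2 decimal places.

5.12 years

A = (K − N₀)/N₀ = (998 − 124)/124 = 7.0484.
Solve 998/(1 + 7.0484·e^(−0.956t)) = 948.1: 1 + 7.0484·e^(−0.956t) = 1.0526, so e^(−0.956t) = 0.00746718.
−0.956·t = ln(0.00746718) = -4.8972, so t = 4.8972/0.956 = 5.1226.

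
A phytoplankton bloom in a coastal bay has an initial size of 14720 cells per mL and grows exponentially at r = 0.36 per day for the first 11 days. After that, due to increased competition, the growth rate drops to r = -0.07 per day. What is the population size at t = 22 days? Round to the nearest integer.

Phase 1: N(11) = 14720·e^(0.36×11) = 14720·e^3.96 = 772172.
Phase 2 runs for 22 − 11 = 11 days at r = -0.07.
N(22) = 772172·e^(-0.07×11) = 772172·e^-0.77 = 357526.

357526 cells per mL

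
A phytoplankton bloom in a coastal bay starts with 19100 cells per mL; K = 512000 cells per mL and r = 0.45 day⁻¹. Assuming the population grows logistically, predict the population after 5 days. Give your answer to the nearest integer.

A = (K − N₀)/N₀ = (512000 − 19100)/19100 = 25.806.
N(t) = K/(1 + A·e^(−rt)) = 512000/(1 + 25.806×e^(−0.45×5)).
e^(−2.25) = 0.1054; denominator = 1 + 25.806×0.1054 = 3.72.
N = 512000/3.72 = 137636.

137636 cells per mL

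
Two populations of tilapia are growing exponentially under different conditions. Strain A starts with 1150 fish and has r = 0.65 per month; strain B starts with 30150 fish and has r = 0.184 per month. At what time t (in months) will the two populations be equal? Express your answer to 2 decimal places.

7.01 months

Set 1150·e^(0.65t) = 30150·e^(0.184t).
e^((0.65 − 0.184)t) = 30150/1150 → e^(0.466·t) = 26.217.
0.466·t = ln(26.217) = 3.2664, so t = 3.2664/0.466 = 7.0095.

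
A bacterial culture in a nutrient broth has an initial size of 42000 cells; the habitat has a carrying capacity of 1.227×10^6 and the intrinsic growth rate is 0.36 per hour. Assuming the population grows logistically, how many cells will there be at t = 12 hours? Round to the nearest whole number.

892204 cells

A = (K − N₀)/N₀ = (1.227×10^6 − 42000)/42000 = 28.214.
N(t) = K/(1 + A·e^(−rt)) = 1.227×10^6/(1 + 28.214×e^(−0.36×12)).
e^(−4.32) = 0.0133; denominator = 1 + 28.214×0.0133 = 1.3752.
N = 1.227×10^6/1.3752 = 892204.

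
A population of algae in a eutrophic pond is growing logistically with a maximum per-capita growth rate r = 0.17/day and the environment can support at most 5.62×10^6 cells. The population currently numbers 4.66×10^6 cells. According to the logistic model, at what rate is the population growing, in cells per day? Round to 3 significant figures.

135000 cells per day

dN/dt = rN(1 − N/K) = 0.17 × 4.66×10^6 × (1 − 4.66×10^6/5.62×10^6).
1 − 4.66×10^6/5.62×10^6 = 0.17082; dN/dt = 0.17 × 4.66×10^6 × 0.17082 = 1.35322×10^5.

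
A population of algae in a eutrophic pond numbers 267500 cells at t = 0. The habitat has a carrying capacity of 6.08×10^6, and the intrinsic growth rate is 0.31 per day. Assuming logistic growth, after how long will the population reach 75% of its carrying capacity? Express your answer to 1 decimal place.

A = (K − N₀)/N₀ = (6.08×10^6 − 267500)/267500 = 21.729.
Solve 6.08×10^6/(1 + 21.729·e^(−0.31t)) = 4.56×10^6: 1 + 21.729·e^(−0.31t) = 1.3333, so e^(−0.31t) = 0.0153405.
−0.31·t = ln(0.0153405) = -4.1773, so t = 4.1773/0.31 = 13.475.

13.5 days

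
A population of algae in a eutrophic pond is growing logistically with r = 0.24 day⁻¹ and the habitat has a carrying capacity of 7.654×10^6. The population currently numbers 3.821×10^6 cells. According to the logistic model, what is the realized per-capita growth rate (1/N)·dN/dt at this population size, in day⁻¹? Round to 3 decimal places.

(1/N)·dN/dt = r(1 − N/K) = 0.24 × (1 − 3.821×10^6/7.654×10^6).
= 0.24 × 0.50078 = 0.12019.

0.120 per day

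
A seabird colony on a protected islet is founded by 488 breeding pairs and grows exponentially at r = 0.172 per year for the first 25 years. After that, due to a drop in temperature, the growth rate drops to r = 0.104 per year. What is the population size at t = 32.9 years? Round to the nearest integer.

81790 breeding pairs

Phase 1: N(25) = 488·e^(0.172×25) = 488·e^4.3 = 35965.5.
Phase 2 runs for 32.9 − 25 = 7.9 years at r = 0.104.
N(32.9) = 35965.5·e^(0.104×7.9) = 35965.5·e^0.8216 = 81790.4.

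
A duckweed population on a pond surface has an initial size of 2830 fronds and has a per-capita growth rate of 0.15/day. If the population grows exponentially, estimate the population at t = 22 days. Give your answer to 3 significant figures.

N(t) = N₀·e^(rt) = 2830 × e^(0.15×22) = 2830 × e^3.3.
e^3.3 ≈ 27.113, so N ≈ 2830 × 27.113 = 76728.8.

76700 fronds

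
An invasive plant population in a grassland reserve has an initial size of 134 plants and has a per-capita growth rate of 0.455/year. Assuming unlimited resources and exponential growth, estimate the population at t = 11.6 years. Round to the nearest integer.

26261 plants

N(t) = N₀·e^(rt) = 134 × e^(0.455×11.6) = 134 × e^5.278.
e^5.278 ≈ 195.98, so N ≈ 134 × 195.98 = 26261.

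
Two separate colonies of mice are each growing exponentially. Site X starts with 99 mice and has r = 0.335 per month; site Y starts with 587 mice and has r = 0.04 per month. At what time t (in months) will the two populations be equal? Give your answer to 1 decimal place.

6.0 months

Set 99·e^(0.335t) = 587·e^(0.04t).
e^((0.335 − 0.04)t) = 587/99 → e^(0.295·t) = 5.9293.
0.295·t = ln(5.9293) = 1.7799, so t = 1.7799/0.295 = 6.0336.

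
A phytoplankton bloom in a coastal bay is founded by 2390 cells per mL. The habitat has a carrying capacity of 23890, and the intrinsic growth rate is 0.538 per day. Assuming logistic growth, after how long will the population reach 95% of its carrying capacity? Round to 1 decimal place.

A = (K − N₀)/N₀ = (23890 − 2390)/2390 = 8.9958.
Solve 23890/(1 + 8.9958·e^(−0.538t)) = 22695.5: 1 + 8.9958·e^(−0.538t) = 1.0526, so e^(−0.538t) = 0.00585067.
−0.538·t = ln(0.00585067) = -5.1412, so t = 5.1412/0.538 = 9.5561.

9.6 days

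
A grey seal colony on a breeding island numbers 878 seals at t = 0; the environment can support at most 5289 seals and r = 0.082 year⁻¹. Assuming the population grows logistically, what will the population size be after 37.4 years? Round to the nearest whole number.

A = (K − N₀)/N₀ = (5289 − 878)/878 = 5.0239.
N(t) = K/(1 + A·e^(−rt)) = 5289/(1 + 5.0239×e^(−0.082×37.4)).
e^(−3.067) = 0.04657; denominator = 1 + 5.0239×0.04657 = 1.234.
N = 5289/1.234 = 4286.19.

4286 seals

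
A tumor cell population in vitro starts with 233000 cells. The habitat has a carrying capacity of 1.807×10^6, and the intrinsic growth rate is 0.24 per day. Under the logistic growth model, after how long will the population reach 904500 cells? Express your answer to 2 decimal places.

A = (K − N₀)/N₀ = (1.807×10^6 − 233000)/233000 = 6.7554.
Solve 1.807×10^6/(1 + 6.7554·e^(−0.24t)) = 904500: 1 + 6.7554·e^(−0.24t) = 1.9978, so e^(−0.24t) = 0.147703.
−0.24·t = ln(0.147703) = -1.9126, so t = 1.9126/0.24 = 7.969.

7.97 days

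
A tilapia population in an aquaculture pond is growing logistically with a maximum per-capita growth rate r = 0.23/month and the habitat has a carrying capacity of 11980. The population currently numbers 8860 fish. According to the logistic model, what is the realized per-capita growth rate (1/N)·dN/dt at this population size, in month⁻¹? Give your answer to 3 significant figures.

0.0599 per month

(1/N)·dN/dt = r(1 − N/K) = 0.23 × (1 − 8860/11980).
= 0.23 × 0.26043 = 0.0599.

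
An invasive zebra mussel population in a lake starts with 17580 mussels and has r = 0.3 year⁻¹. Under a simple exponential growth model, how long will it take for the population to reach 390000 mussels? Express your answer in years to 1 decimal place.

Set N₀·e^(rt) = 390000: e^(0.3·t) = 390000/17580 = 22.184.
0.3·t = ln(22.184) = 3.0994, so t = 3.0994/0.3 = 10.331.

10.3 years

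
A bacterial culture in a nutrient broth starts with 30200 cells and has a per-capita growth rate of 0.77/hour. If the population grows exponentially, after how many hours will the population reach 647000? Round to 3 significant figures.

Set N₀·e^(rt) = 647000: e^(0.77·t) = 647000/30200 = 21.424.
0.77·t = ln(21.424) = 3.0645, so t = 3.0645/0.77 = 3.9799.

3.98 hours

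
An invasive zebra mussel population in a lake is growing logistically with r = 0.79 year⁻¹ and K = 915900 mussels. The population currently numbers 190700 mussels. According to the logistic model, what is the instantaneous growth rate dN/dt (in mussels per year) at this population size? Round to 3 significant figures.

119000 mussels per year

dN/dt = rN(1 − N/K) = 0.79 × 190700 × (1 − 190700/915900).
1 − 190700/915900 = 0.79179; dN/dt = 0.79 × 190700 × 0.79179 = 1.19285×10^5.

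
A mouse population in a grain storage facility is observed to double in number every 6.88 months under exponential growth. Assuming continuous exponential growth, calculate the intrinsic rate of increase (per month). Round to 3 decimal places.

r = ln(2)/t_d = 0.6931/6.88 = 0.10075.

0.101 per month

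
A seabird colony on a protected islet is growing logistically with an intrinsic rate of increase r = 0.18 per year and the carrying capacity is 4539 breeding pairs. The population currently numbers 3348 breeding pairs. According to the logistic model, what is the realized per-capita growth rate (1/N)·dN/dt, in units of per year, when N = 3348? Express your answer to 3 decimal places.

0.047 per year

(1/N)·dN/dt = r(1 − N/K) = 0.18 × (1 − 3348/4539).
= 0.18 × 0.26239 = 0.047231.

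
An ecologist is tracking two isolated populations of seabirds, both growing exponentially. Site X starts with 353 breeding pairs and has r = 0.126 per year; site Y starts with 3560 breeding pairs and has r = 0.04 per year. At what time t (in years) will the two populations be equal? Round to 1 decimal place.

Set 353·e^(0.126t) = 3560·e^(0.04t).
e^((0.126 − 0.04)t) = 3560/353 → e^(0.086·t) = 10.085.
0.086·t = ln(10.085) = 2.311, so t = 2.311/0.086 = 26.873.

26.9 years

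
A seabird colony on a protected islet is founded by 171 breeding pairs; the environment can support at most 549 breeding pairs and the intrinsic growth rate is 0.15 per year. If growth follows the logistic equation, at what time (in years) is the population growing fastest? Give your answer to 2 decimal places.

Logistic growth is fastest at N = K/2 = 274.5.
A = (K − N₀)/N₀ = 2.2105. Set K/(1 + A·e^(−rt)) = K/2 → A·e^(−rt) = 1.
e^(−0.15t) = 1/2.2105 = 0.452381, so t = ln(2.2105)/0.15 = 0.79323/0.15 = 5.2882.

5.29 years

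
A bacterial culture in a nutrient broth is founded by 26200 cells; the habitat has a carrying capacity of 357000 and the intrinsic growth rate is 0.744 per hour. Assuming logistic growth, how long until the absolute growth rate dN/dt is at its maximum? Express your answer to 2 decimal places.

3.41 hours

Logistic growth is fastest at N = K/2 = 178500.
A = (K − N₀)/N₀ = 12.626. Set K/(1 + A·e^(−rt)) = K/2 → A·e^(−rt) = 1.
e^(−0.744t) = 1/12.626 = 0.0792019, so t = ln(12.626)/0.744 = 2.5358/0.744 = 3.4083.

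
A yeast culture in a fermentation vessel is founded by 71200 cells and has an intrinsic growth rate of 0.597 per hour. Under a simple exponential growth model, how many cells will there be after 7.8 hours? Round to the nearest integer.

7495760 cells

N(t) = N₀·e^(rt) = 71200 × e^(0.597×7.8) = 71200 × e^4.657.
e^4.657 ≈ 105.28, so N ≈ 71200 × 105.28 = 7.49576×10^6.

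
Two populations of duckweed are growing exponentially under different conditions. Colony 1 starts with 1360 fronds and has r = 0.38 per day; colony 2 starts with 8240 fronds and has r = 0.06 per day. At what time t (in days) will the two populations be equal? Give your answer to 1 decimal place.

Set 1360·e^(0.38t) = 8240·e^(0.06t).
e^((0.38 − 0.06)t) = 8240/1360 → e^(0.32·t) = 6.0588.
0.32·t = ln(6.0588) = 1.8015, so t = 1.8015/0.32 = 5.6297.

5.6 days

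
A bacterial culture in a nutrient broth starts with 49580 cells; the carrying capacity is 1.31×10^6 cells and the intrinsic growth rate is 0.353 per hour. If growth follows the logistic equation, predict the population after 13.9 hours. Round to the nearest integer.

A = (K − N₀)/N₀ = (1.31×10^6 − 49580)/49580 = 25.422.
N(t) = K/(1 + A·e^(−rt)) = 1.31×10^6/(1 + 25.422×e^(−0.353×13.9)).
e^(−4.907) = 0.0073969; denominator = 1 + 25.422×0.0073969 = 1.188.
N = 1.31×10^6/1.188 = 1.102654×10^6.

1102654 cells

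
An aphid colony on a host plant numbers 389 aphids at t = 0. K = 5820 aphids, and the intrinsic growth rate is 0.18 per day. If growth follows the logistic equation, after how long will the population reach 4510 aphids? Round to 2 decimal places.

A = (K − N₀)/N₀ = (5820 − 389)/389 = 13.961.
Solve 5820/(1 + 13.961·e^(−0.18t)) = 4510: 1 + 13.961·e^(−0.18t) = 1.2905, so e^(−0.18t) = 0.0208048.
−0.18·t = ln(0.0208048) = -3.8726, so t = 3.8726/0.18 = 21.514.

21.51 days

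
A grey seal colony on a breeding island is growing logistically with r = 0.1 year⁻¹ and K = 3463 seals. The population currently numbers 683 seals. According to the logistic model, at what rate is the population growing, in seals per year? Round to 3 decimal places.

54.829 seals per year

dN/dt = rN(1 − N/K) = 0.1 × 683 × (1 − 683/3463).
1 − 683/3463 = 0.80277; dN/dt = 0.1 × 683 × 0.80277 = 54.829.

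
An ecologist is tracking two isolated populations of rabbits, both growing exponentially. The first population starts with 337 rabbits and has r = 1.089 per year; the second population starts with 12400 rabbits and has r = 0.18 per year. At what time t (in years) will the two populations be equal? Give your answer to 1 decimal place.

4.0 years

Set 337·e^(1.089t) = 12400·e^(0.18t).
e^((1.089 − 0.18)t) = 12400/337 → e^(0.909·t) = 36.795.
0.909·t = ln(36.795) = 3.6054, so t = 3.6054/0.909 = 3.9663.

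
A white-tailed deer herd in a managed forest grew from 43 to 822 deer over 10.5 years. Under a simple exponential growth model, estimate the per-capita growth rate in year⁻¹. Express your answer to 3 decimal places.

0.281 per year

From N(t) = N₀·e^(rt): e^(r·10.5) = 822/43 = 19.116.
r·10.5 = ln(19.116) = 2.9505, so r = 2.9505/10.5 = 0.281.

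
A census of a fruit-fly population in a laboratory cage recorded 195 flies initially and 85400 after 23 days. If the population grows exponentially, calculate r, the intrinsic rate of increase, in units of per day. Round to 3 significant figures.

From N(t) = N₀·e^(rt): e^(r·23) = 85400/195 = 437.95.
r·23 = ln(437.95) = 6.0821, so r = 6.0821/23 = 0.26444.

0.264 per day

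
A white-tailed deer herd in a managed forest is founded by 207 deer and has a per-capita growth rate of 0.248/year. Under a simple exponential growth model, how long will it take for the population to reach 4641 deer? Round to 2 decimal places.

12.54 years

Set N₀·e^(rt) = 4641: e^(0.248·t) = 4641/207 = 22.42.
0.248·t = ln(22.42) = 3.11, so t = 3.11/0.248 = 12.54.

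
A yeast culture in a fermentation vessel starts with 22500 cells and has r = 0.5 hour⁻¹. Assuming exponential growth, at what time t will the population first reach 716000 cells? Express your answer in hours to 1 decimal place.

6.9 hours

Set N₀·e^(rt) = 716000: e^(0.5·t) = 716000/22500 = 31.822.
0.5·t = ln(31.822) = 3.4602, so t = 3.4602/0.5 = 6.9203.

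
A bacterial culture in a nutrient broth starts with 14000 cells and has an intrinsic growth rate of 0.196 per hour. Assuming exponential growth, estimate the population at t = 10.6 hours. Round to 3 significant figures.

N(t) = N₀·e^(rt) = 14000 × e^(0.196×10.6) = 14000 × e^2.078.
e^2.078 ≈ 7.9853, so N ≈ 14000 × 7.9853 = 111794.

112000 cells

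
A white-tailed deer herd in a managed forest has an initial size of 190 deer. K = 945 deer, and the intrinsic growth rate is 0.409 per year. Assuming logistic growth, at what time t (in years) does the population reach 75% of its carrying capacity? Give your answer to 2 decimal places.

A = (K − N₀)/N₀ = (945 − 190)/190 = 3.9737.
Solve 945/(1 + 3.9737·e^(−0.409t)) = 708.75: 1 + 3.9737·e^(−0.409t) = 1.3333, so e^(−0.409t) = 0.0838852.
−0.409·t = ln(0.0838852) = -2.4783, so t = 2.4783/0.409 = 6.0594.

6.06 years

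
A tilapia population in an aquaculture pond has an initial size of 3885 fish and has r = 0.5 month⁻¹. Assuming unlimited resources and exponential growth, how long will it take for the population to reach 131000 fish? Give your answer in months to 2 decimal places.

7.04 months

Set N₀·e^(rt) = 131000: e^(0.5·t) = 131000/3885 = 33.719.
0.5·t = ln(33.719) = 3.5181, so t = 3.5181/0.5 = 7.0361.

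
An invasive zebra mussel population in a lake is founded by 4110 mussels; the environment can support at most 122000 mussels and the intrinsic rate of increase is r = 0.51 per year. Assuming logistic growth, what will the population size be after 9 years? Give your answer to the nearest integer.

94484 mussels

A = (K − N₀)/N₀ = (122000 − 4110)/4110 = 28.684.
N(t) = K/(1 + A·e^(−rt)) = 122000/(1 + 28.684×e^(−0.51×9)).
e^(−4.59) = 0.010153; denominator = 1 + 28.684×0.010153 = 1.2912.
N = 122000/1.2912 = 94484.2.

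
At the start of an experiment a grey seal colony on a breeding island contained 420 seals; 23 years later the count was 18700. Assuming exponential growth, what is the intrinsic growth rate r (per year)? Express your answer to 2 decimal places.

0.17 per year

From N(t) = N₀·e^(rt): e^(r·23) = 18700/420 = 44.524.
r·23 = ln(44.524) = 3.796, so r = 3.796/23 = 0.16504.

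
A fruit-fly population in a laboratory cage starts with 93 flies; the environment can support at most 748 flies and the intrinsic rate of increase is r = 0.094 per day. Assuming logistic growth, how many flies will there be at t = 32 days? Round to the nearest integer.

A = (K − N₀)/N₀ = (748 − 93)/93 = 7.043.
N(t) = K/(1 + A·e^(−rt)) = 748/(1 + 7.043×e^(−0.094×32)).
e^(−3.008) = 0.04939; denominator = 1 + 7.043×0.04939 = 1.3479.
N = 748/1.3479 = 554.955.

555 flies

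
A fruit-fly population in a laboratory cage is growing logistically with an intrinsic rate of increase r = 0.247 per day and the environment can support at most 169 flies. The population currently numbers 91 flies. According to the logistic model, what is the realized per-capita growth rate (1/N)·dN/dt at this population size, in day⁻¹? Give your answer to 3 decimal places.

(1/N)·dN/dt = r(1 − N/K) = 0.247 × (1 − 91/169).
= 0.247 × 0.46154 = 0.114.

0.114 per day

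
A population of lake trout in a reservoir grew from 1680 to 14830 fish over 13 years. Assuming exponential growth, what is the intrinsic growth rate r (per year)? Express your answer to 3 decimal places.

0.168 per year

From N(t) = N₀·e^(rt): e^(r·13) = 14830/1680 = 8.8274.
r·13 = ln(8.8274) = 2.1779, so r = 2.1779/13 = 0.16753.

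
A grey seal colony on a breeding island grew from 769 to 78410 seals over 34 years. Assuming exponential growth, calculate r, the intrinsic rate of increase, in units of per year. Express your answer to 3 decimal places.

From N(t) = N₀·e^(rt): e^(r·34) = 78410/769 = 101.96.
r·34 = ln(101.96) = 4.6246, so r = 4.6246/34 = 0.13602.

0.136 per year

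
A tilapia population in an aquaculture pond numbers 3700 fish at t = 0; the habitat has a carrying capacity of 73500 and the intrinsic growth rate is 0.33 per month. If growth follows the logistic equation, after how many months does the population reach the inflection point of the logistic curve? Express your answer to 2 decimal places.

Logistic growth is fastest at N = K/2 = 36750.
A = (K − N₀)/N₀ = 18.865. Set K/(1 + A·e^(−rt)) = K/2 → A·e^(−rt) = 1.
e^(−0.33t) = 1/18.865 = 0.0530086, so t = ln(18.865)/0.33 = 2.9373/0.33 = 8.9009.

8.90 months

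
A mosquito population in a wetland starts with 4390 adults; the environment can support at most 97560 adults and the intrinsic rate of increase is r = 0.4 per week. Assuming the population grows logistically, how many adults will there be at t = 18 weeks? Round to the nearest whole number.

A = (K − N₀)/N₀ = (97560 − 4390)/4390 = 21.223.
N(t) = K/(1 + A·e^(−rt)) = 97560/(1 + 21.223×e^(−0.4×18)).
e^(−7.2) = 0.00074659; denominator = 1 + 21.223×0.00074659 = 1.0158.
N = 97560/1.0158 = 96038.3.

96038 adults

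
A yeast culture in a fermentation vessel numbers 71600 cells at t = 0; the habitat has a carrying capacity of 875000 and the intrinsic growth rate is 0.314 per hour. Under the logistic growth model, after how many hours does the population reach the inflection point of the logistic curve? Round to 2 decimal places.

Logistic growth is fastest at N = K/2 = 437500.
A = (K − N₀)/N₀ = 11.221. Set K/(1 + A·e^(−rt)) = K/2 → A·e^(−rt) = 1.
e^(−0.314t) = 1/11.221 = 0.0891212, so t = ln(11.221)/0.314 = 2.4178/0.314 = 7.6999.

7.70 hours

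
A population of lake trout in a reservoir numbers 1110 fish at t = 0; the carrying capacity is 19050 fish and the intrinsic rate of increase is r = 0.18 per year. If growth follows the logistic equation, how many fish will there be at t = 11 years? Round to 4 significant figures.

A = (K − N₀)/N₀ = (19050 − 1110)/1110 = 16.162.
N(t) = K/(1 + A·e^(−rt)) = 19050/(1 + 16.162×e^(−0.18×11)).
e^(−1.98) = 0.13807; denominator = 1 + 16.162×0.13807 = 3.2315.
N = 19050/3.2315 = 5895.1.

5895 fish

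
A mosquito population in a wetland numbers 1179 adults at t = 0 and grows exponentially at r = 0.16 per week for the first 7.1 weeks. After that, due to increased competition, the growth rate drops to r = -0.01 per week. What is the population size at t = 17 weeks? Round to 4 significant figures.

3326 adults

Phase 1: N(7.1) = 1179·e^(0.16×7.1) = 1179·e^1.136 = 3671.74.
Phase 2 runs for 17 − 7.1 = 9.9 weeks at r = -0.01.
N(17) = 3671.74·e^(-0.01×9.9) = 3671.74·e^-0.099 = 3325.65.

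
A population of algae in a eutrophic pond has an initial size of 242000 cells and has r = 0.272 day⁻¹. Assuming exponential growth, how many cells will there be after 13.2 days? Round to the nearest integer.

8772155 cells

N(t) = N₀·e^(rt) = 242000 × e^(0.272×13.2) = 242000 × e^3.59.
e^3.59 ≈ 36.249, so N ≈ 242000 × 36.249 = 8.772155×10^6.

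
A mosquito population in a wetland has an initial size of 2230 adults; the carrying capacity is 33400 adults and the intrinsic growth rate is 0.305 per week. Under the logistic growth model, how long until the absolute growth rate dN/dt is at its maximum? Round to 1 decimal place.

Logistic growth is fastest at N = K/2 = 16700.
A = (K − N₀)/N₀ = 13.978. Set K/(1 + A·e^(−rt)) = K/2 → A·e^(−rt) = 1.
e^(−0.305t) = 1/13.978 = 0.0715432, so t = ln(13.978)/0.305 = 2.6375/0.305 = 8.6474.

8.6 weeks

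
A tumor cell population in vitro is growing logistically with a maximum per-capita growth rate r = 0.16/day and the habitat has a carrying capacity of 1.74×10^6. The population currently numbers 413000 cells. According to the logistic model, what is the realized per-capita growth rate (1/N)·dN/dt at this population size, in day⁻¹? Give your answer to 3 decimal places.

0.122 per day

(1/N)·dN/dt = r(1 − N/K) = 0.16 × (1 − 413000/1.74×10^6).
= 0.16 × 0.76264 = 0.12202.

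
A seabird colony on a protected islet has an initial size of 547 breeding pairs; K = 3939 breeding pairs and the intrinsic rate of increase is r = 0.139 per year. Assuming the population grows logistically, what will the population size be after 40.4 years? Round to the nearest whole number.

3852 breeding pairs

A = (K − N₀)/N₀ = (3939 − 547)/547 = 6.2011.
N(t) = K/(1 + A·e^(−rt)) = 3939/(1 + 6.2011×e^(−0.139×40.4)).
e^(−5.616) = 0.0036406; denominator = 1 + 6.2011×0.0036406 = 1.0226.
N = 3939/1.0226 = 3852.04.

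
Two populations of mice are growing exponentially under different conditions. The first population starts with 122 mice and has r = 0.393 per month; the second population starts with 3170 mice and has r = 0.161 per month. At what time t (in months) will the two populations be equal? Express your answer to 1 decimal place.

14.0 months

Set 122·e^(0.393t) = 3170·e^(0.161t).
e^((0.393 − 0.161)t) = 3170/122 → e^(0.232·t) = 25.984.
0.232·t = ln(25.984) = 3.2575, so t = 3.2575/0.232 = 14.041.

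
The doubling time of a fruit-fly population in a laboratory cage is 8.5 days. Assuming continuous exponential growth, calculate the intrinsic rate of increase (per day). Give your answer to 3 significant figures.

0.0815 per day

r = ln(2)/t_d = 0.6931/8.5 = 0.081547.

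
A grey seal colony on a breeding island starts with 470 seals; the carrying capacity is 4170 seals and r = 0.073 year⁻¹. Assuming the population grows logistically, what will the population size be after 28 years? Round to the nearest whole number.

2065 seals

A = (K − N₀)/N₀ = (4170 − 470)/470 = 7.8723.
N(t) = K/(1 + A·e^(−rt)) = 4170/(1 + 7.8723×e^(−0.073×28)).
e^(−2.044) = 0.12951; denominator = 1 + 7.8723×0.12951 = 2.0195.
N = 4170/2.0195 = 2064.82.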